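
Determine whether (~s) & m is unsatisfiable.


Truth table over {m, s}:
m | s | φ
---------
False | False | False
True | False | True
False | True | False
True | True | False
Satisfying assignment at row 2: m=True, s=False gives True.

No, it is not a contradiction.


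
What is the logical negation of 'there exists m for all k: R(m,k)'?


Negation flips each quantifier (∀↔∃) and negates the inner predicate.
¬(there exists m for all k: φ) = for all m there exists k: ¬φ.

for all m there exists k: NOT(R(m,k))


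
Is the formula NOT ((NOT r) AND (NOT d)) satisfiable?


Search for a satisfying assignment over {d, r}.
Try d=T, r=F: the formula evaluates to T.
A satisfying assignment exists.

Satisfiable.


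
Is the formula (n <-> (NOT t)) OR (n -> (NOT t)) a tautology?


Build the truth table over {n, t}:
n | t | φ
---------
F | F | T
T | F | T
F | T | T
T | T | F
Counterexample at row 4: with n=T, t=T, the formula is F.

No, it is not a tautology.


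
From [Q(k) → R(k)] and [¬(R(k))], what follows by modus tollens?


Modus tollens: from (P → Q) and ¬Q, infer ¬P.
Q = 'R(k)' is denied; since P → Q, P must also fail.

Not (Q(k)).


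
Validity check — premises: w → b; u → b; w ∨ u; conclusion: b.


This matches the form of proof by cases: the conclusion follows in every model of the premises.

Valid.


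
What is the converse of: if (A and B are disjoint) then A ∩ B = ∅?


The converse of (P → Q) is (Q → P). It is not in general equivalent to the original.
Here P = '(A and B are disjoint)' and Q = 'A ∩ B = ∅'.

If A ∩ B = ∅, then (A and B are disjoint).


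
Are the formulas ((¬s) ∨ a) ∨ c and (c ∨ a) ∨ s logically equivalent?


Compare truth tables:
a | c | s | φ | ψ
-----------------
F | F | F | T | F
T | F | F | T | T
F | T | F | T | T
T | T | F | T | T
F | F | T | F | T
T | F | T | T | T
F | T | T | T | T
T | T | T | T | T
They differ at row 1 (a=F, c=F, s=F): φ=T but ψ=F.

No, they are not logically equivalent.


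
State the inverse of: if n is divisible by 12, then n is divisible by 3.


The inverse of (P → Q) is (¬P → ¬Q). It is equivalent to the converse, not to the original.
Here P = 'n is divisible by 12' and Q = 'n is divisible by 3'.

If not (n is divisible by 12), then not (n is divisible by 3).


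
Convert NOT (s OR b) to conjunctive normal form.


Step 1: Apply De Morgan: ¬(s ∨ b) = ¬s ∧ ¬b.

(NOT s) AND (NOT b)


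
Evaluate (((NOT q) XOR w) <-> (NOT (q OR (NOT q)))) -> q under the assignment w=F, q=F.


Substitute w=F, q=F:
NOT q = T
(NOT q) XOR w = T XOR F = T
NOT q = T
q OR (NOT q) = F OR T = T
NOT (q OR (NOT q)) = F
((NOT q) XOR w) <-> (NOT (q OR (NOT q))) = T <-> F = F
(((NOT q) XOR w) <-> (NOT (q OR (NOT q)))) -> q = F -> F = T

T


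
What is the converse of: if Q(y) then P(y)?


The converse of (P → Q) is (Q → P). It is not in general equivalent to the original.
Here P = 'Q(y)' and Q = 'P(y)'.

If P(y), then Q(y).


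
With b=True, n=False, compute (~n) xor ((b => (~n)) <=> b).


Substitute b=True, n=False:
~n = True
~n = True
b => (~n) = True => True = True
(b => (~n)) <=> b = True <=> True = True
(~n) xor ((b => (~n)) <=> b) = True xor True = False

False


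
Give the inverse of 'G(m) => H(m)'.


The inverse of (P → Q) is (¬P → ¬Q). It is equivalent to the converse, not to the original.
Here P = 'G(m)' and Q = 'H(m)'.

If not (G(m)), then not (H(m)).


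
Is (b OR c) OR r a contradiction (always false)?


Truth table over {b, c, r}:
b | c | r | φ
-------------
F | F | F | F
T | F | F | T
F | T | F | T
T | T | F | T
F | F | T | T
T | F | T | T
F | T | T | T
T | T | T | T
Satisfying assignment at row 2: b=T, c=F, r=F gives T.

No, it is not a contradiction.


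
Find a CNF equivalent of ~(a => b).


Step 1: Rewrite a → b as ¬a ∨ b.
Step 2: Negate: ¬(¬a ∨ b) = a ∧ ¬b (De Morgan + double negation).

a & (~b)


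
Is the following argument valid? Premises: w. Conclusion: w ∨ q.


This matches the form of disjunction introduction: the conclusion follows in every model of the premises.

Valid.


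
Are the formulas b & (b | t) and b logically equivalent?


Compare truth tables:
b | t | φ | ψ
-------------
False | False | False | False
True | False | True | True
False | True | False | False
True | True | True | True
The columns φ and ψ agree on every row.

Yes, they are logically equivalent.


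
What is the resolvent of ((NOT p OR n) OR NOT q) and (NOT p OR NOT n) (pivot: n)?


The clauses contain complementary literals n and NOTn.
Resolution eliminates this pair and disjoins the remaining literals (merging duplicates).

(NOT p OR NOT q)


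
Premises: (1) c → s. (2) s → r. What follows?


Hypothetical syllogism: from (P → Q) and (Q → R), infer (P → R).
Chain the two implications through the shared middle term 's'.

c → r


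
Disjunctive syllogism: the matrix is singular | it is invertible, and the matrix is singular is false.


Disjunctive syllogism: from (P ∨ Q) and ¬P, infer Q.
One disjunct, 'the matrix is singular', is ruled out; the other must hold.

it is invertible


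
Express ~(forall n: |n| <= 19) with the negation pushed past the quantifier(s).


¬(forall x: φ) = exists x: ¬φ, and ¬(exists x: φ) = forall x: ¬φ.
Apply to the universal statement.

exists n: ~(|n| <= 19)


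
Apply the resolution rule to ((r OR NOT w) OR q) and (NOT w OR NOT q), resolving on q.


The clauses contain complementary literals q and NOTq.
Resolution eliminates this pair and disjoins the remaining literals (merging duplicates).

(r OR NOT w)


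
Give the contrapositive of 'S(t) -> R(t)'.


The contrapositive of (P → Q) is (¬Q → ¬P); it is logically equivalent to the original.
Here P = 'S(t)' and Q = 'R(t)'.

If not (R(t)), then not (S(t)).


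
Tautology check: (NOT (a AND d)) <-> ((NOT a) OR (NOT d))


Build the truth table over {a, d}:
a | d | φ
---------
F | F | T
T | F | T
F | T | T
T | T | T
Every row evaluates to true.

Yes, it is a tautology.


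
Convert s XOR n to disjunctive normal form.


Step 1: s ⊕ n is true exactly when they disagree: (s ∧ ¬n) ∨ (¬s ∧ n).

(s AND (NOT n)) OR ((NOT s) AND n)


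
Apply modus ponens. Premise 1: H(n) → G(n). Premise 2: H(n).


Modus ponens: from (P → Q) and P, infer Q.
P = 'H(n)' is asserted, and P → Q holds, so Q follows.

G(n).


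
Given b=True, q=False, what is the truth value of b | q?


Disjunction is false only when both operands are false.
Substitute: b=True, q=False.
True | False evaluates to True.

True


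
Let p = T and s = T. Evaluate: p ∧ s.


Conjunction is true only when both operands are true.
Substitute: p=T, s=T.
T ∧ T evaluates to T.

T


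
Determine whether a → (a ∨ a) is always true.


Build the truth table over {a}:
a | φ
-----
F | T
T | T
Every row evaluates to true.

Yes, it is a tautology.


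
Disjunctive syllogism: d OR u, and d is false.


Disjunctive syllogism: from (P ∨ Q) and ¬P, infer Q.
One disjunct, 'd', is ruled out; the other must hold.

u


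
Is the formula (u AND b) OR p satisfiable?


Search for a satisfying assignment over {b, p, u}.
Try b=F, p=T, u=F: the formula evaluates to T.
A satisfying assignment exists.

Satisfiable.


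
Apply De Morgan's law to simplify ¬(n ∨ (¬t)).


De Morgan: the negation of a disjunction is the conjunction of the negations.
Distribute ¬ across ∨, flipping it to ∧, and negate each literal.

(¬n) ∧ t


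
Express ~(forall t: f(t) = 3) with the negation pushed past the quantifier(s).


¬(forall x: φ) = exists x: ¬φ, and ¬(exists x: φ) = forall x: ¬φ.
Apply to the universal statement.

exists t: ~(f(t) = 3)


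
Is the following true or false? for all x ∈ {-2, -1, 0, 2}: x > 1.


Evaluate the predicate on each element: -2:F, -1:F, 0:F, 2:T.
Counterexample x = -2 fails the predicate.

F


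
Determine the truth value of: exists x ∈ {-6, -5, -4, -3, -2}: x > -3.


Evaluate the predicate on each element: -6:False, -5:False, -4:False, -3:False, -2:True.
Witness x = -2 satisfies the predicate.

True


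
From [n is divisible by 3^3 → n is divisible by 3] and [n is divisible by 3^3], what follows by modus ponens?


Modus ponens: from (P → Q) and P, infer Q.
P = 'n is divisible by 3^3' is asserted, and P → Q holds, so Q follows.

n is divisible by 3.


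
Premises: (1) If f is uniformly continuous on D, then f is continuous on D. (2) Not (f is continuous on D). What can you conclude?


Modus tollens: from (P → Q) and ¬Q, infer ¬P.
Q = 'f is continuous on D' is denied; since P → Q, P must also fail.

Not (f is uniformly continuous on D).


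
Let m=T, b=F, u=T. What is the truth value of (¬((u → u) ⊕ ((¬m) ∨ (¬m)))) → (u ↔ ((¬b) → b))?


Substitute m=T, b=F, u=T:
u → u = T → T = T
¬m = F
¬m = F
(¬m) ∨ (¬m) = F ∨ F = F
(u → u) ⊕ ((¬m) ∨ (¬m)) = T ⊕ F = T
¬((u → u) ⊕ ((¬m) ∨ (¬m))) = F
¬b = T
(¬b) → b = T → F = F
u ↔ ((¬b) → b) = T ↔ F = F
(¬((u → u) ⊕ ((¬m) ∨ (¬m)))) → (u ↔ ((¬b) → b)) = F → F = T

T


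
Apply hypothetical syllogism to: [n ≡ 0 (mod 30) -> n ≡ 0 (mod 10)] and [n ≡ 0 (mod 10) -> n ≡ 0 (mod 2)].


Hypothetical syllogism: from (P → Q) and (Q → R), infer (P → R).
Chain the two implications through the shared middle term 'n ≡ 0 (mod 10)'.

n ≡ 0 (mod 30) -> n ≡ 0 (mod 2)


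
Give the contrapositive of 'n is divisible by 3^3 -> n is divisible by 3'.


The contrapositive of (P → Q) is (¬Q → ¬P); it is logically equivalent to the original.
Here P = 'n is divisible by 3^3' and Q = 'n is divisible by 3'.

If not (n is divisible by 3), then not (n is divisible by 3^3).


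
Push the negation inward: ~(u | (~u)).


De Morgan: the negation of a disjunction is the conjunction of the negations.
Distribute ~ across |, flipping it to &, and negate each literal.

(~u) & u


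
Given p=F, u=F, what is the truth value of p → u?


Implication is false only when antecedent is true and consequent is false.
Substitute: p=F, u=F.
F → F evaluates to T.

T


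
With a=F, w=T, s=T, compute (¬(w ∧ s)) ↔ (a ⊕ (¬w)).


Substitute a=F, w=T, s=T:
w ∧ s = T ∧ T = T
¬(w ∧ s) = F
¬w = F
a ⊕ (¬w) = F ⊕ F = F
(¬(w ∧ s)) ↔ (a ⊕ (¬w)) = F ↔ F = T

T


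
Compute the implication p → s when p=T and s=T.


Implication is false only when antecedent is true and consequent is false.
Substitute: p=T, s=T.
T → T evaluates to T.

T


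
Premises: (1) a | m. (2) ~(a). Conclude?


Disjunctive syllogism: from (P ∨ Q) and ¬P, infer Q.
One disjunct, 'a', is ruled out; the other must hold.

m


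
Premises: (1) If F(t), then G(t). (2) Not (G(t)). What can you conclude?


Modus tollens: from (P → Q) and ¬Q, infer ¬P.
Q = 'G(t)' is denied; since P → Q, P must also fail.

Not (F(t)).


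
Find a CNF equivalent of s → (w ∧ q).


Step 1: Rewrite s → (w ∧ q) as ¬s ∨ (w ∧ q).
Step 2: Distribute ∨ over ∧.

((¬s) ∨ w) ∧ ((¬s) ∨ q)


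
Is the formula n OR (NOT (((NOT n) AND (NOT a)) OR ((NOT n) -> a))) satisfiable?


Search for a satisfying assignment over {a, n}.
Try a=F, n=T: the formula evaluates to T.
A satisfying assignment exists.

Satisfiable.


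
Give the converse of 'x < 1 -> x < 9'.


The converse of (P → Q) is (Q → P). It is not in general equivalent to the original.
Here P = 'x < 1' and Q = 'x < 9'.

If x < 9, then x < 1.


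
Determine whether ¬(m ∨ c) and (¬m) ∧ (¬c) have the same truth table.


Compare truth tables:
c | m | φ | ψ
-------------
F | F | T | T
T | F | F | F
F | T | F | F
T | T | F | F
The columns φ and ψ agree on every row.

Yes, they are logically equivalent.


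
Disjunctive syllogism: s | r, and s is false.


Disjunctive syllogism: from (P ∨ Q) and ¬P, infer Q.
One disjunct, 's', is ruled out; the other must hold.

r


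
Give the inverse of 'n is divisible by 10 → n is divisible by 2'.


The inverse of (P → Q) is (¬P → ¬Q). It is equivalent to the converse, not to the original.
Here P = 'n is divisible by 10' and Q = 'n is divisible by 2'.

If not (n is divisible by 10), then not (n is divisible by 2).


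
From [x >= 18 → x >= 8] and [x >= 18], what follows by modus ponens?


Modus ponens: from (P → Q) and P, infer Q.
P = 'x >= 18' is asserted, and P → Q holds, so Q follows.

x >= 8.


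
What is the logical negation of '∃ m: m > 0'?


¬(∀ x: φ) = ∃ x: ¬φ, and ¬(∃ x: φ) = ∀ x: ¬φ.
Apply to the existential statement.

∀ m: ¬(m > 0)


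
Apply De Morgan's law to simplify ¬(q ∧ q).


De Morgan: the negation of a conjunction is the disjunction of the negations.
Distribute ¬ across ∧, flipping it to ∨, and negate each literal.

(¬q) ∨ (¬q)


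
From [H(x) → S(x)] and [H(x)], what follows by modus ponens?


Modus ponens: from (P → Q) and P, infer Q.
P = 'H(x)' is asserted, and P → Q holds, so Q follows.

S(x).


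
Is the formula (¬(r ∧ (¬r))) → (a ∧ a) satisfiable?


Search for a satisfying assignment over {a, r}.
Try a=T, r=F: the formula evaluates to T.
A satisfying assignment exists.

Satisfiable.


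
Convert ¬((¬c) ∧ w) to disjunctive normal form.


Step 1: Apply De Morgan: ¬((¬c) ∧ w) = ¬(¬c) ∨ ¬w.
Step 2: Eliminate any double negations (¬¬X = X).

c ∨ (¬w)


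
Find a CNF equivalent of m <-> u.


Step 1: Rewrite m ↔ u as (m → u) ∧ (u → m).
Step 2: Rewrite each implication as a disjunction.

((NOT m) OR u) AND ((NOT u) OR m)


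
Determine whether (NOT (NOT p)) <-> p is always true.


Build the truth table over {p}:
p | φ
-----
F | T
T | T
Every row evaluates to true.

Yes, it is a tautology.


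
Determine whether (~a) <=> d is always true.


Build the truth table over {a, d}:
a | d | φ
---------
False | False | False
True | False | True
False | True | True
True | True | False
Counterexample at row 1: with a=False, d=False, the formula is False.

No, it is not a tautology.


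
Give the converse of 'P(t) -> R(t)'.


The converse of (P → Q) is (Q → P). It is not in general equivalent to the original.
Here P = 'P(t)' and Q = 'R(t)'.

If R(t), then P(t).


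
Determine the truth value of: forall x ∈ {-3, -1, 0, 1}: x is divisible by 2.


Evaluate the predicate on each element: -3:False, -1:False, 0:True, 1:False.
Counterexample x = -3 fails the predicate.

False


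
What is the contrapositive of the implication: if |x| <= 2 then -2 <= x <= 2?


The contrapositive of (P → Q) is (¬Q → ¬P); it is logically equivalent to the original.
Here P = '|x| <= 2' and Q = '-2 <= x <= 2'.

If not (-2 <= x <= 2), then not (|x| <= 2).


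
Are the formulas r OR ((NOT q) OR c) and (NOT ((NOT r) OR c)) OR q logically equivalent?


Compare truth tables:
c | q | r | φ | ψ
-----------------
F | F | F | T | F
T | F | F | T | F
F | T | F | F | T
T | T | F | T | T
F | F | T | T | T
T | F | T | T | F
F | T | T | T | T
T | T | T | T | T
They differ at row 1 (c=F, q=F, r=F): φ=T but ψ=F.

No, they are not logically equivalent.


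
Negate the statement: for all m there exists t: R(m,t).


Negation flips each quantifier (∀↔∃) and negates the inner predicate.
¬(for all m there exists t: φ) = there exists m for all t: ¬φ.

there exists m for all t: NOT(R(m,t))


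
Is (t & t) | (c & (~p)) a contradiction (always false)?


Truth table over {c, p, t}:
c | p | t | φ
-------------
False | False | False | False
True | False | False | True
False | True | False | False
True | True | False | False
False | False | True | True
True | False | True | True
False | True | True | True
True | True | True | True
Satisfying assignment at row 2: c=True, p=False, t=False gives True.

No, it is not a contradiction.


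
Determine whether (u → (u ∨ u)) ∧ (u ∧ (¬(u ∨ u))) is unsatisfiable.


Truth table over {u}:
u | φ
-----
F | F
T | F
Every row is false.

Yes, it is a contradiction.


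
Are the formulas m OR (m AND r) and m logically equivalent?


Compare truth tables:
m | r | φ | ψ
-------------
F | F | F | F
T | F | T | T
F | T | F | F
T | T | T | T
The columns φ and ψ agree on every row.

Yes, they are logically equivalent.


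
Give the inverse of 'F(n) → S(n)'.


The inverse of (P → Q) is (¬P → ¬Q). It is equivalent to the converse, not to the original.
Here P = 'F(n)' and Q = 'S(n)'.

If not (F(n)), then not (S(n)).


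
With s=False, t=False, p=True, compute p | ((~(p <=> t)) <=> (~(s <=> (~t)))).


Substitute s=False, t=False, p=True:
p <=> t = True <=> False = False
~(p <=> t) = True
~t = True
s <=> (~t) = False <=> True = False
~(s <=> (~t)) = True
(~(p <=> t)) <=> (~(s <=> (~t))) = True <=> True = True
p | ((~(p <=> t)) <=> (~(s <=> (~t)))) = True | True = True

True


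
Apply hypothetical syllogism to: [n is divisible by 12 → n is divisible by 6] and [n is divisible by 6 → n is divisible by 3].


Hypothetical syllogism: from (P → Q) and (Q → R), infer (P → R).
Chain the two implications through the shared middle term 'n is divisible by 6'.

n is divisible by 12 → n is divisible by 3


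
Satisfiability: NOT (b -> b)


Check all 2 assignments over {b}:
b | φ
-----
F | F
T | F
No assignment makes the formula true.

Unsatisfiable.


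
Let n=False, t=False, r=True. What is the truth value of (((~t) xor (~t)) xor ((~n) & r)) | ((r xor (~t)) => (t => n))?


Substitute n=False, t=False, r=True:
… (earlier sub-steps elided)
~t = True
(~t) xor (~t) = True xor True = False
~n = True
(~n) & r = True & True = True
((~t) xor (~t)) xor ((~n) & r) = False xor True = True
~t = True
r xor (~t) = True xor True = False
t => n = False => False = True
(r xor (~t)) => (t => n) = False => True = True
(((~t) xor (~t)) xor ((~n) & r)) | ((r xor (~t)) => (t => n)) = True | True = True

True


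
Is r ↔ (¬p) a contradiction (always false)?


Truth table over {p, r}:
p | r | φ
---------
F | F | F
T | F | T
F | T | T
T | T | F
Satisfying assignment at row 2: p=T, r=F gives T.

No, it is not a contradiction.


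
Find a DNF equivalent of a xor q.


Step 1: a ⊕ q is true exactly when they disagree: (a ∧ ¬q) ∨ (¬a ∧ q).

(a & (~q)) | ((~a) & q)


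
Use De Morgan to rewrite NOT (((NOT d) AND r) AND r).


De Morgan: the negation of a conjunction is the disjunction of the negations.
Distribute NOT across AND, flipping it to OR, and negate each literal.

(d OR (NOT r)) OR (NOT r)


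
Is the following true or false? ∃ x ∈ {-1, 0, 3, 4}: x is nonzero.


Evaluate the predicate on each element: -1:T, 0:F, 3:T, 4:T.
Witness x = -1 satisfies the predicate.

T


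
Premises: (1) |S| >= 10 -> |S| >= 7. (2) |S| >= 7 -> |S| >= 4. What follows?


Hypothetical syllogism: from (P → Q) and (Q → R), infer (P → R).
Chain the two implications through the shared middle term '|S| >= 7'.

|S| >= 10 -> |S| >= 4


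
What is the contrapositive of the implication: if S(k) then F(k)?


The contrapositive of (P → Q) is (¬Q → ¬P); it is logically equivalent to the original.
Here P = 'S(k)' and Q = 'F(k)'.

If not (F(k)), then not (S(k)).


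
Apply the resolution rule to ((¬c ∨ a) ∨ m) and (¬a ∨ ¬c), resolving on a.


The clauses contain complementary literals a and ¬a.
Resolution eliminates this pair and disjoins the remaining literals (merging duplicates).

(¬c ∨ m)


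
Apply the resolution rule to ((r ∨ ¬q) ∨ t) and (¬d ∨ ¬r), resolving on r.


The clauses contain complementary literals r and ¬r.
Resolution eliminates this pair and disjoins the remaining literals (merging duplicates).

((¬q ∨ t) ∨ ¬d)


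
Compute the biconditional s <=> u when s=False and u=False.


Biconditional is true when both operands have the same truth value.
Substitute: s=False, u=False.
False <=> False evaluates to True.

True


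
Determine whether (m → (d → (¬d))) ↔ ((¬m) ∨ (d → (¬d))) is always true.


Build the truth table over {d, m}:
d | m | φ
---------
F | F | T
T | F | T
F | T | T
T | T | T
Every row evaluates to true.

Yes, it is a tautology.


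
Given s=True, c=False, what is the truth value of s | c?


Disjunction is false only when both operands are false.
Substitute: s=True, c=False.
True | False evaluates to True.

True


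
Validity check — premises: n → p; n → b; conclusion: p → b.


This is (no valid rule). There exist truth assignments where the premises are all true but the conclusion is false.

Invalid.


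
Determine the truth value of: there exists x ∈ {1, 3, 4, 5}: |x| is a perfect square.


Evaluate the predicate on each element: 1:T, 3:F, 4:T, 5:F.
Witness x = 1 satisfies the predicate.

T


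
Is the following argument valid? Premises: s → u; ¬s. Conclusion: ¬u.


This is denying the antecedent (fallacy). There exist truth assignments where the premises are all true but the conclusion is false.

Invalid.


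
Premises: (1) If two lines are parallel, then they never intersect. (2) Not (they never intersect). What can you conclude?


Modus tollens: from (P → Q) and ¬Q, infer ¬P.
Q = 'they never intersect' is denied; since P → Q, P must also fail.

Not (two lines are parallel).


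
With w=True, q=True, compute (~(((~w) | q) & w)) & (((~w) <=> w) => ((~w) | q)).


Substitute w=True, q=True:
~w = False
(~w) | q = False | True = True
((~w) | q) & w = True & True = True
~(((~w) | q) & w) = False
~w = False
(~w) <=> w = False <=> True = False
~w = False
(~w) | q = False | True = True
((~w) <=> w) => ((~w) | q) = False => True = True
(~(((~w) | q) & w)) & (((~w) <=> w) => ((~w) | q)) = False & True = False

False


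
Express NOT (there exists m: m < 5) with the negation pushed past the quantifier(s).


¬(for all x: φ) = there exists x: ¬φ, and ¬(there exists x: φ) = for all x: ¬φ.
Apply to the existential statement.

for all m: NOT(m < 5)


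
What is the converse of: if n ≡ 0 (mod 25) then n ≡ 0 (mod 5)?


The converse of (P → Q) is (Q → P). It is not in general equivalent to the original.
Here P = 'n ≡ 0 (mod 25)' and Q = 'n ≡ 0 (mod 5)'.

If n ≡ 0 (mod 5), then n ≡ 0 (mod 25).


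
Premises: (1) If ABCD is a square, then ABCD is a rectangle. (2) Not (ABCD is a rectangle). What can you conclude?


Modus tollens: from (P → Q) and ¬Q, infer ¬P.
Q = 'ABCD is a rectangle' is denied; since P → Q, P must also fail.

Not (ABCD is a square).


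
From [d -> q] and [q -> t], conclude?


Hypothetical syllogism: from (P → Q) and (Q → R), infer (P → R).
Chain the two implications through the shared middle term 'q'.

d -> t


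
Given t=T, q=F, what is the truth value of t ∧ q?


Conjunction is true only when both operands are true.
Substitute: t=T, q=F.
T ∧ F evaluates to F.

F


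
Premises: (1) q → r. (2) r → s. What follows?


Hypothetical syllogism: from (P → Q) and (Q → R), infer (P → R).
Chain the two implications through the shared middle term 'r'.

q → s


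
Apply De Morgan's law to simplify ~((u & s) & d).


De Morgan: the negation of a conjunction is the disjunction of the negations.
Distribute ~ across &, flipping it to |, and negate each literal.

((~u) | (~s)) | (~d)


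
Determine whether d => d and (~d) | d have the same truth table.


Compare truth tables:
d | φ | ψ
---------
False | True | True
True | True | True
The columns φ and ψ agree on every row.

Yes, they are logically equivalent.


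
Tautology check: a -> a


Build the truth table over {a}:
a | φ
-----
F | T
T | T
Every row evaluates to true.

Yes, it is a tautology.


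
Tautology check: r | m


Build the truth table over {m, r}:
m | r | φ
---------
False | False | False
True | False | True
False | True | True
True | True | True
Counterexample at row 1: with m=False, r=False, the formula is False.

No, it is not a tautology.


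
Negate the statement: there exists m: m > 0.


¬(for all x: φ) = there exists x: ¬φ, and ¬(there exists x: φ) = for all x: ¬φ.
Apply to the existential statement.

for all m: NOT(m > 0)


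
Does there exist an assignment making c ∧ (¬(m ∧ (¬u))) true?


Search for a satisfying assignment over {c, m, u}.
Try c=T, m=F, u=F: the formula evaluates to T.
A satisfying assignment exists.

Satisfiable.


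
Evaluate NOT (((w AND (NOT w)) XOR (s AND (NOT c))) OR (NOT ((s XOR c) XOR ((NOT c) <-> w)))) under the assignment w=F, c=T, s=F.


Substitute w=F, c=T, s=F:
… (earlier sub-steps elided)
NOT c = F
s AND (NOT c) = F AND F = F
(w AND (NOT w)) XOR (s AND (NOT c)) = F XOR F = F
s XOR c = F XOR T = T
NOT c = F
(NOT c) <-> w = F <-> F = T
(s XOR c) XOR ((NOT c) <-> w) = T XOR T = F
NOT ((s XOR c) XOR ((NOT c) <-> w)) = T
((w AND (NOT w)) XOR (s AND (NOT c))) OR (NOT ((s XOR c) XOR ((NOT c) <-> w))) = F OR T = T
NOT (((w AND (NOT w)) XOR (s AND (NOT c))) OR (NOT ((s XOR c) XOR ((NOT c) <-> w)))) = F

F


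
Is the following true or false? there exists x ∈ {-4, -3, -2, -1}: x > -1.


Evaluate the predicate on each element: -4:F, -3:F, -2:F, -1:F.
No element satisfies the predicate.

F


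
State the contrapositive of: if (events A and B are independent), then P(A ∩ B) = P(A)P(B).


The contrapositive of (P → Q) is (¬Q → ¬P); it is logically equivalent to the original.
Here P = '(events A and B are independent)' and Q = 'P(A ∩ B) = P(A)P(B)'.

If not (P(A ∩ B) = P(A)P(B)), then not ((events A and B are independent)).


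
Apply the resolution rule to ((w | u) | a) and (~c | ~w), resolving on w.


The clauses contain complementary literals w and ~w.
Resolution eliminates this pair and disjoins the remaining literals (merging duplicates).

((a | u) | ~c)


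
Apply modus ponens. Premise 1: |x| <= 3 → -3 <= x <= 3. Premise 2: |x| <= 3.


Modus ponens: from (P → Q) and P, infer Q.
P = '|x| <= 3' is asserted, and P → Q holds, so Q follows.

-3 <= x <= 3.


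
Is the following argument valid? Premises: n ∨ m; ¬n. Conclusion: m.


This matches the form of disjunctive syllogism: the conclusion follows in every model of the premises.

Valid.


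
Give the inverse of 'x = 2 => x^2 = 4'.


The inverse of (P → Q) is (¬P → ¬Q). It is equivalent to the converse, not to the original.
Here P = 'x = 2' and Q = 'x^2 = 4'.

If not (x = 2), then not (x^2 = 4).


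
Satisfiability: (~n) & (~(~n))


Check all 2 assignments over {n}:
n | φ
-----
False | False
True | False
No assignment makes the formula true.

Unsatisfiable.


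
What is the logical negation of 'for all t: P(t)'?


¬(for all x: φ) = there exists x: ¬φ, and ¬(there exists x: φ) = for all x: ¬φ.
Apply to the universal statement.

there exists t: NOT(P(t))


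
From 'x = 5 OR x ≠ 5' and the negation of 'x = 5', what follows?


Disjunctive syllogism: from (P ∨ Q) and ¬P, infer Q.
One disjunct, 'x = 5', is ruled out; the other must hold.

x ≠ 5


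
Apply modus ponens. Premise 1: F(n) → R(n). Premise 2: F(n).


Modus ponens: from (P → Q) and P, infer Q.
P = 'F(n)' is asserted, and P → Q holds, so Q follows.

R(n).


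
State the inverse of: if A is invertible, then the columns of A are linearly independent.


The inverse of (P → Q) is (¬P → ¬Q). It is equivalent to the converse, not to the original.
Here P = 'A is invertible' and Q = 'the columns of A are linearly independent'.

If not (A is invertible), then not (the columns of A are linearly independent).


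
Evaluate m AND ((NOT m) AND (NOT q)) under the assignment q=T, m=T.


Substitute q=T, m=T:
NOT m = F
NOT q = F
(NOT m) AND (NOT q) = F AND F = F
m AND ((NOT m) AND (NOT q)) = T AND F = F

F


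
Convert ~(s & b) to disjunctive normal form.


Step 1: Apply De Morgan: ¬(s ∧ b) = ¬s ∨ ¬b.

(~s) | (~b)


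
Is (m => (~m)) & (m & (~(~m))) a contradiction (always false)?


Truth table over {m}:
m | φ
-----
False | False
True | False
Every row is false.

Yes, it is a contradiction.


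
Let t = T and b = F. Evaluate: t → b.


Implication is false only when antecedent is true and consequent is false.
Substitute: t=T, b=F.
T → F evaluates to F.

F


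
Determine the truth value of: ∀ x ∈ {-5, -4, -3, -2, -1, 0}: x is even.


Evaluate the predicate on each element: -5:F, -4:T, -3:F, -2:T, -1:F, 0:T.
Counterexample x = -5 fails the predicate.

F


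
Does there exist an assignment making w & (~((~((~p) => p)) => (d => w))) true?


Check all 8 assignments over {d, p, w}:
d | p | w | φ
-------------
False | False | False | False
True | False | False | False
False | True | False | False
True | True | False | False
False | False | True | False
True | False | True | False
False | True | True | False
True | True | True | False
No assignment makes the formula true.

Unsatisfiable.


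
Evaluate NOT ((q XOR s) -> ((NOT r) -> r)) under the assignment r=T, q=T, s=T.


Substitute r=T, q=T, s=T:
q XOR s = T XOR T = F
NOT r = F
(NOT r) -> r = F -> T = T
(q XOR s) -> ((NOT r) -> r) = F -> T = T
NOT ((q XOR s) -> ((NOT r) -> r)) = F

F


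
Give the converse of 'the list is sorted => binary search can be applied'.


The converse of (P → Q) is (Q → P). It is not in general equivalent to the original.
Here P = 'the list is sorted' and Q = 'binary search can be applied'.

If binary search can be applied, then the list is sorted.


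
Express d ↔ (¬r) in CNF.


Step 1: Rewrite d ↔ (¬r) as (d → (¬r)) ∧ ((¬r) → d).
Step 2: Rewrite each implication as a disjunction.
Step 3: Eliminate any double negations (¬¬X = X).

((¬d) ∨ (¬r)) ∧ (r ∨ d)


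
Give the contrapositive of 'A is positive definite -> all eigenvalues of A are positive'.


The contrapositive of (P → Q) is (¬Q → ¬P); it is logically equivalent to the original.
Here P = 'A is positive definite' and Q = 'all eigenvalues of A are positive'.

If not (all eigenvalues of A are positive), then not (A is positive definite).


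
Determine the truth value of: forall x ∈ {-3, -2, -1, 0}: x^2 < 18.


Evaluate the predicate on each element: -3:True, -2:True, -1:True, 0:True.
Every element satisfies the predicate.

True


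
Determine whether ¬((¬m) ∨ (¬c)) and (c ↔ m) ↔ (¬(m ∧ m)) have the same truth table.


Compare truth tables:
c | m | φ | ψ
-------------
F | F | F | T
T | F | F | F
F | T | F | T
T | T | T | F
They differ at row 1 (c=F, m=F): φ=F but ψ=T.

No, they are not logically equivalent.


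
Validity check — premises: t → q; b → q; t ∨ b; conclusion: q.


This matches the form of proof by cases: the conclusion follows in every model of the premises.

Valid.


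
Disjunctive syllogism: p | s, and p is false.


Disjunctive syllogism: from (P ∨ Q) and ¬P, infer Q.
One disjunct, 'p', is ruled out; the other must hold.

s


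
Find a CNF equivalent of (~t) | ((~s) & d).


Step 1: Distribute ∨ over ∧: (¬t) ∨ ((¬s) ∧ d) = ((¬t) ∨ (¬s)) ∧ ((¬t) ∨ d).

((~t) | (~s)) & ((~t) | d)


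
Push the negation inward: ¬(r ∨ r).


De Morgan: the negation of a disjunction is the conjunction of the negations.
Distribute ¬ across ∨, flipping it to ∧, and negate each literal.

(¬r) ∧ (¬r)


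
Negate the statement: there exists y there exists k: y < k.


Negation flips each quantifier (∀↔∃) and negates the inner predicate.
¬(there exists y there exists k: φ) = for all y for all k: ¬φ.

for all y for all k: NOT(y < k)


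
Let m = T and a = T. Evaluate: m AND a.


Conjunction is true only when both operands are true.
Substitute: m=T, a=T.
T AND T evaluates to T.

T


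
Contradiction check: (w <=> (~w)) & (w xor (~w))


Truth table over {w}:
w | φ
-----
False | False
True | False
Every row is false.

Yes, it is a contradiction.


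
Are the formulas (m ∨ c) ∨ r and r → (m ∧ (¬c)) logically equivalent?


Compare truth tables:
c | m | r | φ | ψ
-----------------
F | F | F | F | T
T | F | F | T | T
F | T | F | T | T
T | T | F | T | T
F | F | T | T | F
T | F | T | T | F
F | T | T | T | T
T | T | T | T | F
They differ at row 1 (c=F, m=F, r=F): φ=F but ψ=T.

No, they are not logically equivalent.


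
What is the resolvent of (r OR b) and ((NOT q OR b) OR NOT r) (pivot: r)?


The clauses contain complementary literals r and NOTr.
Resolution eliminates this pair and disjoins the remaining literals (merging duplicates).

(b OR NOT q)


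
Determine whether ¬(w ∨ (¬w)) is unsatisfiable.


Truth table over {w}:
w | φ
-----
F | F
T | F
Every row is false.

Yes, it is a contradiction.


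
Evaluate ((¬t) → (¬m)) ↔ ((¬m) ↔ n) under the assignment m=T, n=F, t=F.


Substitute m=T, n=F, t=F:
¬t = T
¬m = F
(¬t) → (¬m) = T → F = F
¬m = F
(¬m) ↔ n = F ↔ F = T
((¬t) → (¬m)) ↔ ((¬m) ↔ n) = F ↔ T = F

F


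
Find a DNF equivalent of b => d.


Step 1: Rewrite b → d as ¬b ∨ d.

(~b) | d


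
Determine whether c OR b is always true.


Build the truth table over {b, c}:
b | c | φ
---------
F | F | F
T | F | T
F | T | T
T | T | T
Counterexample at row 1: with b=F, c=F, the formula is F.

No, it is not a tautology.


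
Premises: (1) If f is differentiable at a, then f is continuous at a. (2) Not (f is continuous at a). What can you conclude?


Modus tollens: from (P → Q) and ¬Q, infer ¬P.
Q = 'f is continuous at a' is denied; since P → Q, P must also fail.

Not (f is differentiable at a).


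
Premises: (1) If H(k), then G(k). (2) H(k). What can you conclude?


Modus ponens: from (P → Q) and P, infer Q.
P = 'H(k)' is asserted, and P → Q holds, so Q follows.

G(k).


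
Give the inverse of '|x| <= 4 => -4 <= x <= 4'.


The inverse of (P → Q) is (¬P → ¬Q). It is equivalent to the converse, not to the original.
Here P = '|x| <= 4' and Q = '-4 <= x <= 4'.

If not (|x| <= 4), then not (-4 <= x <= 4).


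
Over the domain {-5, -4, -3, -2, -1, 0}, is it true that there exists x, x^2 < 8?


Evaluate the predicate on each element: -5:F, -4:F, -3:F, -2:T, -1:T, 0:T.
Witness x = -2 satisfies the predicate.

T


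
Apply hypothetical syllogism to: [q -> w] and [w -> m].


Hypothetical syllogism: from (P → Q) and (Q → R), infer (P → R).
Chain the two implications through the shared middle term 'w'.

q -> m


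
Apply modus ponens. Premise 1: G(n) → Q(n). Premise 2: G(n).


Modus ponens: from (P → Q) and P, infer Q.
P = 'G(n)' is asserted, and P → Q holds, so Q follows.

Q(n).


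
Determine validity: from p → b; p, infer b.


This matches the form of modus ponens: the conclusion follows in every model of the premises.

Valid.


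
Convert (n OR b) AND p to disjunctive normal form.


Step 1: Distribute ∧ over ∨: (n ∨ b) ∧ p = (n ∧ p) ∨ (b ∧ p).

(n AND p) OR (b AND p)


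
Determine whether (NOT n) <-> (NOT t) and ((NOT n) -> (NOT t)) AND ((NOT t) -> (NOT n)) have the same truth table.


Compare truth tables:
n | t | φ | ψ
-------------
F | F | T | T
T | F | F | F
F | T | F | F
T | T | T | T
The columns φ and ψ agree on every row.

Yes, they are logically equivalent.


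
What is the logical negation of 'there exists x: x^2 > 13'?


¬(for all x: φ) = there exists x: ¬φ, and ¬(there exists x: φ) = for all x: ¬φ.
Apply to the existential statement.

for all x: NOT(x^2 > 13)


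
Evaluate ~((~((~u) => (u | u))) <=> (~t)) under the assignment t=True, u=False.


Substitute t=True, u=False:
~u = True
u | u = False | False = False
(~u) => (u | u) = True => False = False
~((~u) => (u | u)) = True
~t = False
(~((~u) => (u | u))) <=> (~t) = True <=> False = False
~((~((~u) => (u | u))) <=> (~t)) = True

True


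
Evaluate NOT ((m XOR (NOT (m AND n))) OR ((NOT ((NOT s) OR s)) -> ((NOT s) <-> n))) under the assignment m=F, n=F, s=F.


Substitute m=F, n=F, s=F:
… (earlier sub-steps elided)
NOT (m AND n) = T
m XOR (NOT (m AND n)) = F XOR T = T
NOT s = T
(NOT s) OR s = T OR F = T
NOT ((NOT s) OR s) = F
NOT s = T
(NOT s) <-> n = T <-> F = F
(NOT ((NOT s) OR s)) -> ((NOT s) <-> n) = F -> F = T
(m XOR (NOT (m AND n))) OR ((NOT ((NOT s) OR s)) -> ((NOT s) <-> n)) = T OR T = T
NOT ((m XOR (NOT (m AND n))) OR ((NOT ((NOT s) OR s)) -> ((NOT s) <-> n))) = F

F


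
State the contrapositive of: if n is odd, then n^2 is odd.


The contrapositive of (P → Q) is (¬Q → ¬P); it is logically equivalent to the original.
Here P = 'n is odd' and Q = 'n^2 is odd'.

If not (n^2 is odd), then not (n is odd).


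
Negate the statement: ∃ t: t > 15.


¬(∀ x: φ) = ∃ x: ¬φ, and ¬(∃ x: φ) = ∀ x: ¬φ.
Apply to the existential statement.

∀ t: ¬(t > 15)


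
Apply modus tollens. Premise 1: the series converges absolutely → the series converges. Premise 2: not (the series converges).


Modus tollens: from (P → Q) and ¬Q, infer ¬P.
Q = 'the series converges' is denied; since P → Q, P must also fail.

Not (the series converges absolutely).


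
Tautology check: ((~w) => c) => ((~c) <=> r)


Build the truth table over {c, r, w}:
c | r | w | φ
-------------
False | False | False | True
True | False | False | True
False | True | False | True
True | True | False | False
False | False | True | False
True | False | True | True
False | True | True | True
True | True | True | False
Counterexample at row 4: with c=True, r=True, w=False, the formula is False.

No, it is not a tautology.


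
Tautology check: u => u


Build the truth table over {u}:
u | φ
-----
False | True
True | True
Every row evaluates to true.

Yes, it is a tautology.


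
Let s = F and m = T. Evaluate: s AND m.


Conjunction is true only when both operands are true.
Substitute: s=F, m=T.
F AND T evaluates to F.

F


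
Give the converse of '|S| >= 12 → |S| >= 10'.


The converse of (P → Q) is (Q → P). It is not in general equivalent to the original.
Here P = '|S| >= 12' and Q = '|S| >= 10'.

If |S| >= 10, then |S| >= 12.


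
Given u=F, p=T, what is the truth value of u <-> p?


Biconditional is true when both operands have the same truth value.
Substitute: u=F, p=T.
F <-> T evaluates to F.

F


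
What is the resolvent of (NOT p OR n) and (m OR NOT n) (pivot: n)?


The clauses contain complementary literals n and NOTn.
Resolution eliminates this pair and disjoins the remaining literals (merging duplicates).

(NOT p OR m)


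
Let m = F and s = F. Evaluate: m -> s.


Implication is false only when antecedent is true and consequent is false.
Substitute: m=F, s=F.
F -> F evaluates to T.

T


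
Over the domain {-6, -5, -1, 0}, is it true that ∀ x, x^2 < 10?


Evaluate the predicate on each element: -6:F, -5:F, -1:T, 0:T.
Counterexample x = -6 fails the predicate.

F


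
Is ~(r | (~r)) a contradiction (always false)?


Truth table over {r}:
r | φ
-----
False | False
True | False
Every row is false.

Yes, it is a contradiction.


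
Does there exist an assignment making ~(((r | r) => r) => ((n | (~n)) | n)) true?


Check all 4 assignments over {n, r}:
n | r | φ
---------
False | False | False
True | False | False
False | True | False
True | True | False
No assignment makes the formula true.

Unsatisfiable.


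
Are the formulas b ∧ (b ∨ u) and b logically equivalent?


Compare truth tables:
b | u | φ | ψ
-------------
F | F | F | F
T | F | T | T
F | T | F | F
T | T | T | T
The columns φ and ψ agree on every row.

Yes, they are logically equivalent.
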